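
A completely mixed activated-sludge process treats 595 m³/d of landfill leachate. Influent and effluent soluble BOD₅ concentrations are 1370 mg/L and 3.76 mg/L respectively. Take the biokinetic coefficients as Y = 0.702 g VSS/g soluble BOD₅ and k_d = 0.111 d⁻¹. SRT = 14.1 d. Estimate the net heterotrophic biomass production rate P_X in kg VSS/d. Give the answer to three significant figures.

The observed yield is Y_obs = Y/(1 + k_d·θ_c) = 0.702 / (1 + 0.111 × 14.1) = 0.702 / 2.565 = 0.2737 g VSS per g soluble BOD₅ removed.
ΔS = 1370 − 3.76 = 1366 mg/L, so the substrate removal rate is 595 × 1366/1000 = 812.9 kg soluble BOD₅/d.
Biomass produced: P_X = Y_obs·Q·ΔS = 0.2737 × 812.9 ≈ 222.5 kg VSS/d.

P_X ≈ 222 kg VSS/d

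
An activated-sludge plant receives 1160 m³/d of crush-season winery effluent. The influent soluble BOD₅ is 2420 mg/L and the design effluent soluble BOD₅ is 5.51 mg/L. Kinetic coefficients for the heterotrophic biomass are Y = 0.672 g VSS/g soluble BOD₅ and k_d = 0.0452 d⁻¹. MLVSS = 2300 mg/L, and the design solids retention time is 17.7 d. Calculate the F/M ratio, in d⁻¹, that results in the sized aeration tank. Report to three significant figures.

F/M ≈ 0.152 d⁻¹

From the SRT design equation V = Y Q (S₀−S) θ_c / [X (1 + k_d θ_c)] = 0.672 × 1160 × (2420 − 5.51) × 17.7 / [2300 × (1 + 0.0452 × 17.7)] = 3.33×10^7 / 4140 = 8047 m³.
F/M = applied load / biomass = Q·S₀/(V·X) = 1160 × 2420 / (8047 × 2300) = 0.1517 d⁻¹.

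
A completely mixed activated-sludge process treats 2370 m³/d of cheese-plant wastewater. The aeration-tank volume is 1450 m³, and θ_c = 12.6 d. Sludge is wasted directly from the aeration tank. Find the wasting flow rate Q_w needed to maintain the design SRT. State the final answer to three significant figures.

Q_w ≈ 115 m³/d

Wasting from the aeration tank: Q_w = V / θ_c = 1450 / 12.6 = 115.1 m³/d.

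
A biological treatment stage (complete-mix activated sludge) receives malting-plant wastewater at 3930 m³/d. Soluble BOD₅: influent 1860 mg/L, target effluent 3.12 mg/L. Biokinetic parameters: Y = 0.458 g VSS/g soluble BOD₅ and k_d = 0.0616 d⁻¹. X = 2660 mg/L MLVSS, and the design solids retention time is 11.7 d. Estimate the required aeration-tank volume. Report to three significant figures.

Steady-state biomass mass balance: V·X·(1 + k_d·θ_c) = Y·Q·(S₀ − S)·θ_c, so V = 0.458 × 3930 × (1860 − 3.12) × 11.7 / [2660 × (1 + 0.0616 × 11.7)] = 3.91×10^7 / 4577 = 8544 m³.

V ≈ 8540 m³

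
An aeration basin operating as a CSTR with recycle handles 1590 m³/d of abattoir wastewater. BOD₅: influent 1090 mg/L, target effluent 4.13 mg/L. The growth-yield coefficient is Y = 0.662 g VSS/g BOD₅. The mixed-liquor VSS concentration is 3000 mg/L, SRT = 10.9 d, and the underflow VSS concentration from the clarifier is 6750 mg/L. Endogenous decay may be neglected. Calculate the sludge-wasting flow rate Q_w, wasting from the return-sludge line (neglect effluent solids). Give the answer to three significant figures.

V·X = Y·Q·ΔS·θ_c gives V = 0.662 × 1590 × (1090 − 4.13) × 10.9 / 3000 = 4153 m³.
θ_c = V·X/(Q_w·X_r) when wasting from the recycle, so Q_w = V·X/(θ_c·X_r) = 4153 × 3000 / (10.9 × 6750) = 169.3 m³/d.

Q_w ≈ 169 m³/d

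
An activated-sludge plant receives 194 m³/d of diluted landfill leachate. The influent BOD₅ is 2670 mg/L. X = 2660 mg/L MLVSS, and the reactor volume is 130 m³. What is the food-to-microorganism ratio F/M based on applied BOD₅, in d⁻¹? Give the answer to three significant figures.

F/M ≈ 1.50 d⁻¹

F/M = Q·S₀ / (V·X) = 194 × 2670 / (130.0 × 2660) = 1.498 g BOD₅·(g VSS·d)⁻¹.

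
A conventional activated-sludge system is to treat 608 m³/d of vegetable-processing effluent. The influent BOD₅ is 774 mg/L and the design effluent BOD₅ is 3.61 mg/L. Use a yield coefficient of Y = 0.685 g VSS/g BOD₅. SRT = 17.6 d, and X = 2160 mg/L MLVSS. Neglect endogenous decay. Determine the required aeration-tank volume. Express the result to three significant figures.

With k_d = 0 the design equation reduces to V = Y Q (S₀−S) θ_c / X = 0.685 × 608 × (774 − 3.61) × 17.6 / 2160 = 2614 m³.

V ≈ 2610 m³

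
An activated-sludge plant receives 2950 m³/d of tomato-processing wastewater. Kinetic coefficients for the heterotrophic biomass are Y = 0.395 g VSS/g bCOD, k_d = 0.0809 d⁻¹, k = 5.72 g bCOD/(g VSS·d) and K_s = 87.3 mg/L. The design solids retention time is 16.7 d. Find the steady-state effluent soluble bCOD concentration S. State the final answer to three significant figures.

S ≈ 5.80 mg/L

From the Monod/SRT balance for a CMAS, S = K_s·(1+k_d θ_c)/[θ_c·(Y k − k_d) − 1] = 87.3 × (1 + 0.0809 × 16.7) / [16.7 × (0.395 × 5.72 − 0.0809) − 1] = 205.2 / 35.38 = 5.801 mg/L.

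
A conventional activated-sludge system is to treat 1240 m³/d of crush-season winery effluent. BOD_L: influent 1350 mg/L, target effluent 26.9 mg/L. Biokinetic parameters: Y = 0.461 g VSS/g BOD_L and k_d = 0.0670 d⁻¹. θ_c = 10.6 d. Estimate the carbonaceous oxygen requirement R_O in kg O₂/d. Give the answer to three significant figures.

R_O ≈ 1010 kg O₂/d

Observed yield with endogenous decay: Y_obs = Y / (1 + k_d·θ_c) = 0.461 / (1 + 0.0670 × 10.6) = 0.461 / 1.710 = 0.2696 g VSS/g BOD_L.
Q·(S₀ − S) = 1240 × (1350 − 26.9) × 10⁻³ = 1641 kg/d removed.
Net sludge production P_X = 0.2696 × 1641 = 442.3 kg VSS/d.
Carbonaceous O₂ demand = substrate oxidised − cell-mass equivalent = 1641 − 1.42 × 442.3 = 1013 kg O₂/d.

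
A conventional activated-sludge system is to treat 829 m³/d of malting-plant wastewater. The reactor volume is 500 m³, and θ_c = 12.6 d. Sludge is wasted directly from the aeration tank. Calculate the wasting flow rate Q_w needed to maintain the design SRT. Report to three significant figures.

Q_w ≈ 39.7 m³/d

For wasting at MLVSS concentration, Q_w = V/θ_c = 500.0/12.6 = 39.68 m³/d.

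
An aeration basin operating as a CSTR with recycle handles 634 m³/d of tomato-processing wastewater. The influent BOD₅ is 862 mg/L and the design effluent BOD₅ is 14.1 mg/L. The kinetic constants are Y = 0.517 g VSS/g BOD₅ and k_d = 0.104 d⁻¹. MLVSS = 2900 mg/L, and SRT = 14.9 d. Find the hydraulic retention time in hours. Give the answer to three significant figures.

Rearranging the biomass balance for a CMAS with decay, V = Y·Q·ΔS·θ_c / [X·(1+k_d θ_c)] = 0.517 × 634 × (862 − 14.1) × 14.9 / [2900 × (1 + 0.104 × 14.9)] = 4.14×10^6 / 7394 = 560.1 m³.
τ = V/Q = 560.1/634 = 0.8834 d, or 21.20 h.

τ ≈ 21.2 h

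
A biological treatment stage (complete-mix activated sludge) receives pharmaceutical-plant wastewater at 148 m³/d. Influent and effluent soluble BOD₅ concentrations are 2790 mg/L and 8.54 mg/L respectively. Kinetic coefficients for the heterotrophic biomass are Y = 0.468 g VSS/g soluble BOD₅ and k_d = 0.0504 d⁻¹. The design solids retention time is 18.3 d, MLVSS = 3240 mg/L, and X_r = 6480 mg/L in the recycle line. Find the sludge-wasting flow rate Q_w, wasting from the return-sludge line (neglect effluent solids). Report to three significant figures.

Q_w ≈ 15.5 m³/d

Steady-state biomass mass balance: V·X·(1 + k_d·θ_c) = Y·Q·(S₀ − S)·θ_c, so V = 0.468 × 148 × (2790 − 8.54) × 18.3 / [3240 × (1 + 0.0504 × 18.3)] = 3.53×10^6 / 6228 = 566.1 m³.
Q_w = (V·X)/(θ_c X_r) = 566.1 × 3240 / (18.3 × 6480) = 15.47 m³/d.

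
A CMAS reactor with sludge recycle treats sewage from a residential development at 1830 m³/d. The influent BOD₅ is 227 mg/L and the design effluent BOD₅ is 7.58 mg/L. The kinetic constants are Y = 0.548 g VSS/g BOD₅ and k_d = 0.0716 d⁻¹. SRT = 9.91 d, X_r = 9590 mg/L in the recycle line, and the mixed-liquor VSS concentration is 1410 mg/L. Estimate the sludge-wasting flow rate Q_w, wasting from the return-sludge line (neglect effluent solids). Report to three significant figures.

Q_w ≈ 13.4 m³/d

Steady-state biomass mass balance: V·X·(1 + k_d·θ_c) = Y·Q·(S₀ − S)·θ_c, so V = 0.548 × 1830 × (227 − 7.58) × 9.91 / [1410 × (1 + 0.0716 × 9.91)] = 2.18×10^6 / 2410 = 904.6 m³.
θ_c = V·X/(Q_w·X_r) when wasting from the recycle, so Q_w = V·X/(θ_c·X_r) = 904.6 × 1410 / (9.91 × 9590) = 13.42 m³/d.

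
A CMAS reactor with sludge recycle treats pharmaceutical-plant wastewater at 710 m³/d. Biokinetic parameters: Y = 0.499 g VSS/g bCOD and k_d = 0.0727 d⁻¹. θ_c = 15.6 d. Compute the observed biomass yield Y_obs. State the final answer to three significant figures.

Y_obs ≈ 0.234 g VSS/g bCOD

Y_obs = Y / (1 + k_d θ_c) = 0.499 / (1 + 0.0727 × 15.6) = 0.499 / 2.134 = 0.2338.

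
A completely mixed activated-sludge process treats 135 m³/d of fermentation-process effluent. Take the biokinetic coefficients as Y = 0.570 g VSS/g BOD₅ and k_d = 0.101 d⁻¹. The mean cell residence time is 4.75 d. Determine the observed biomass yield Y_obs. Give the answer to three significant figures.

Y_obs = Y / (1 + k_d θ_c) = 0.570 / (1 + 0.101 × 4.75) = 0.570 / 1.480 = 0.3852.

Y_obs ≈ 0.385 g VSS/g BOD₅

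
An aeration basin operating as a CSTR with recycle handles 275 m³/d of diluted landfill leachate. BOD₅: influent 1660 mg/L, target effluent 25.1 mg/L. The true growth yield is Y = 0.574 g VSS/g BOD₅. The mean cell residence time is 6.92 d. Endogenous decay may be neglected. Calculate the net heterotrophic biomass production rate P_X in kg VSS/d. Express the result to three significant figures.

No decay correction is needed, so Y_obs = Y = 0.574.
Mass of BOD₅ removed per day: Q(S₀ − S) = 275 × 1635 g/m³ = 449.6 kg/d.
P_X = Y_obs · Q(S₀ − S) = 0.5740 × 449.6 = 258.1 kg VSS/d.

P_X ≈ 258 kg VSS/d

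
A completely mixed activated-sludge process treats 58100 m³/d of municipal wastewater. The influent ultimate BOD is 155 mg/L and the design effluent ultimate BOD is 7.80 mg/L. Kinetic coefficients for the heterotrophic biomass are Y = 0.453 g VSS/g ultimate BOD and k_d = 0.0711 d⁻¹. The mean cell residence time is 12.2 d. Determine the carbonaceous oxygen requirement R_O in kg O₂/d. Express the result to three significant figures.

Y_obs = Y / (1 + k_d θ_c) = 0.453 / (1 + 0.0711 × 12.2) = 0.453 / 1.867 = 0.2426.
Substrate removed = Q·(S₀ − S) = 58100 m³/d × (155 − 7.80) g/m³ = 8.55×10^6 g/d = 8552 kg/d.
P_X = Y_obs·Q·(S₀ − S) = 0.2426 × 8552 = 2075 kg VSS/d.
R_O = Q·ΔS − 1.42 P_X = 8552 − 2946 = 5606 kg O₂/d.

R_O ≈ 5610 kg O₂/d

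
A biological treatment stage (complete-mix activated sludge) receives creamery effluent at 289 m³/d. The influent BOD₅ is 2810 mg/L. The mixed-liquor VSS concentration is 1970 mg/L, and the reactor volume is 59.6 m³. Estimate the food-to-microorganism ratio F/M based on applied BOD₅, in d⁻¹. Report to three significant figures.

F/M ≈ 6.92 d⁻¹

Food-to-microorganism ratio F/M = Q S₀ / (V X) = 289 × 2810 / (59.60 × 1970) = 6.917 d⁻¹.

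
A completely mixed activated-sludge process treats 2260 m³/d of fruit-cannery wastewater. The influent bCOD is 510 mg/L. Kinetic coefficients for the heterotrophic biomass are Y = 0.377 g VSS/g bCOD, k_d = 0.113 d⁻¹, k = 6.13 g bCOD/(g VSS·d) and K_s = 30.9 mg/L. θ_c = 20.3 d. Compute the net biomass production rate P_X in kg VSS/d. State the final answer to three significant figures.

From the Monod/SRT balance for a CMAS, S = K_s·(1+k_d θ_c)/[θ_c·(Y k − k_d) − 1] = 30.9 × (1 + 0.113 × 20.3) / [20.3 × (0.377 × 6.13 − 0.113) − 1] = 101.8 / 43.62 = 2.333 mg/L.
Y_obs = Y / (1 + k_d θ_c) = 0.377 / (1 + 0.113 × 20.3) = 0.377 / 3.294 = 0.1145.
Q·(S₀ − S) = 2260 × (510 − 2.33) × 10⁻³ = 1147 kg/d removed.
So the net sludge growth is P_X = 0.1145 × 1147 = 131.3 kg VSS/d.

P_X ≈ 131 kg VSS/d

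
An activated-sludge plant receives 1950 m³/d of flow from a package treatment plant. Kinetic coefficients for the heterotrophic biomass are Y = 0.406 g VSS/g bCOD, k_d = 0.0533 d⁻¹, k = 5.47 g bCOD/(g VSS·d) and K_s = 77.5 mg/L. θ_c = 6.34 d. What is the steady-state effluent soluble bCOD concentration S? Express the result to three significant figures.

S ≈ 8.14 mg/L

Effluent substrate depends only on kinetics and SRT: S = K_s(1 + k_d θ_c) / [θ_c(Yk − k_d) − 1] = 77.5 × (1 + 0.0533 × 6.34) / [6.34 × (0.406 × 5.47 − 0.0533) − 1] = 103.7 / 12.74 = 8.138 mg/L.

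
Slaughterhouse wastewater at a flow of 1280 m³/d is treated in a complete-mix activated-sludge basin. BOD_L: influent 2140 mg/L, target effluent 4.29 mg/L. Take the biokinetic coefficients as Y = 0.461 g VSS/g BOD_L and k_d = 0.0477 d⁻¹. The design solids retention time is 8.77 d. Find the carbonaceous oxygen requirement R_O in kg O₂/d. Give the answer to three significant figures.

Observed yield with endogenous decay: Y_obs = Y / (1 + k_d·θ_c) = 0.461 / (1 + 0.0477 × 8.77) = 0.461 / 1.418 = 0.3250 g VSS/g BOD_L.
Mass of BOD_L removed per day: Q(S₀ − S) = 1280 × 2136 g/m³ = 2734 kg/d.
P_X = Y_obs·Q·(S₀ − S) = 0.3250 × 2734 = 888.5 kg VSS/d.
R_O = Q·ΔS − 1.42 P_X = 2734 − 1262 = 1472 kg O₂/d.

R_O ≈ 1470 kg O₂/d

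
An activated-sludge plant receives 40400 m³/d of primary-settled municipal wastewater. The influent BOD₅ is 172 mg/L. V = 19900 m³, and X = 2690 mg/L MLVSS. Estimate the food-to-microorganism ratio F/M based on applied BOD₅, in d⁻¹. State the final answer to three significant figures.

F/M ≈ 0.130 d⁻¹

Food-to-microorganism ratio F/M = Q S₀ / (V X) = 40400 × 172 / (19900 × 2690) = 0.1298 d⁻¹.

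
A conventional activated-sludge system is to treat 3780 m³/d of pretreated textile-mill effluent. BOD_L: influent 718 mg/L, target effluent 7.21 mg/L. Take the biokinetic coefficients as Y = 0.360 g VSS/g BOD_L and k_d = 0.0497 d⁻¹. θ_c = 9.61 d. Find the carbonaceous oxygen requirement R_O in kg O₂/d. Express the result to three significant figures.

R_O ≈ 1760 kg O₂/d

Y_obs = Y / (1 + k_d θ_c) = 0.360 / (1 + 0.0497 × 9.61) = 0.360 / 1.478 = 0.2436.
Q·(S₀ − S) = 3780 × (718 − 7.21) × 10⁻³ = 2687 kg/d removed.
Biomass synthesised: P_X = Y_obs × 2687 = 654.6 kg VSS/d.
Carbonaceous O₂ demand = substrate oxidised − cell-mass equivalent = 2687 − 1.42 × 654.6 = 1757 kg O₂/d.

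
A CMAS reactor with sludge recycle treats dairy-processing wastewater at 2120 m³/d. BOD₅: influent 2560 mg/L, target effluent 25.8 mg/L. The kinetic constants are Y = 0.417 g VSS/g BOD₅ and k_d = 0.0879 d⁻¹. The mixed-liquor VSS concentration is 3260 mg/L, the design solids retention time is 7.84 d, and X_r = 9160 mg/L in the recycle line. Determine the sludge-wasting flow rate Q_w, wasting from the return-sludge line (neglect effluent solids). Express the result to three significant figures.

Rearranging the biomass balance for a CMAS with decay, V = Y·Q·ΔS·θ_c / [X·(1+k_d θ_c)] = 0.417 × 2120 × (2560 − 25.8) × 7.84 / [3260 × (1 + 0.0879 × 7.84)] = 1.76×10^7 / 5507 = 3190 m³.
Q_w = (V·X)/(θ_c X_r) = 3190 × 3260 / (7.84 × 9160) = 144.8 m³/d.

Q_w ≈ 145 m³/d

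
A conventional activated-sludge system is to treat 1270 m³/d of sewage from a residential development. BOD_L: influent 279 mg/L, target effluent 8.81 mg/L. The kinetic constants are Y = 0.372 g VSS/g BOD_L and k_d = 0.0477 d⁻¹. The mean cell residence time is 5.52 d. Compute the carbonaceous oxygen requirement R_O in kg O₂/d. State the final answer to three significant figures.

Observed yield with endogenous decay: Y_obs = Y / (1 + k_d·θ_c) = 0.372 / (1 + 0.0477 × 5.52) = 0.372 / 1.263 = 0.2945 g VSS/g BOD_L.
ΔS = 279 − 8.81 = 270.2 mg/L, so the substrate removal rate is 1270 × 270.2/1000 = 343.1 kg BOD_L/d.
Biomass synthesised: P_X = Y_obs × 343.1 = 101.0 kg VSS/d.
R_O = Q·ΔS − 1.42 P_X = 343.1 − 143.5 = 199.7 kg O₂/d.

R_O ≈ 200 kg O₂/d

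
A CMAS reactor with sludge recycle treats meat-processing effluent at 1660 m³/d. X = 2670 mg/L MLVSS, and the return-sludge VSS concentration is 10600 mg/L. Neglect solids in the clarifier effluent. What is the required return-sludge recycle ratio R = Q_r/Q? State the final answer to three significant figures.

R ≈ 0.337

Mass balance around the secondary clarifier (neglecting effluent solids): R = X / (X_r − X) = 2670 / (10600 − 2670) = 0.3367.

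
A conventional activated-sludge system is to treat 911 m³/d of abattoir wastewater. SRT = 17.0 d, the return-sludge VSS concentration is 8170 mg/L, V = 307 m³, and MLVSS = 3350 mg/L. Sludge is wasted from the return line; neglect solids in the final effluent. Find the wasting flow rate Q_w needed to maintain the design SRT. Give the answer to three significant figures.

θ_c = V·X/(Q_w·X_r) when wasting from the recycle, so Q_w = V·X/(θ_c·X_r) = 307.0 × 3350 / (17.0 × 8170) = 7.405 m³/d.

Q_w ≈ 7.40 m³/d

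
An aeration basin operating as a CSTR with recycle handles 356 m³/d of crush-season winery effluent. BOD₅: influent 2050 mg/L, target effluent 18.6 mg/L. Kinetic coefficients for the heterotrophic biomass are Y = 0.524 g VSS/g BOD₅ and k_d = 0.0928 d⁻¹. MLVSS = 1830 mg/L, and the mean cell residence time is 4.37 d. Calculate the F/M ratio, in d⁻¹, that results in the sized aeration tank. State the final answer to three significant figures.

F/M ≈ 0.619 d⁻¹

Rearranging the biomass balance for a CMAS with decay, V = Y·Q·ΔS·θ_c / [X·(1+k_d θ_c)] = 0.524 × 356 × (2050 − 18.6) × 4.37 / [1830 × (1 + 0.0928 × 4.37)] = 1.66×10^6 / 2572 = 643.8 m³.
Food-to-microorganism ratio F/M = Q S₀ / (V X) = 356 × 2050 / (643.8 × 1830) = 0.6194 d⁻¹.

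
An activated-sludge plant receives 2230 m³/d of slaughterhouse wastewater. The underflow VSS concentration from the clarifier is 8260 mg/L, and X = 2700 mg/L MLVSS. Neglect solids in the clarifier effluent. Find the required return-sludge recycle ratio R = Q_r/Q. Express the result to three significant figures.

R ≈ 0.486

R = Q_r/Q = X/(X_r − X) = 2700 / (8260 − 2700) = 0.4856.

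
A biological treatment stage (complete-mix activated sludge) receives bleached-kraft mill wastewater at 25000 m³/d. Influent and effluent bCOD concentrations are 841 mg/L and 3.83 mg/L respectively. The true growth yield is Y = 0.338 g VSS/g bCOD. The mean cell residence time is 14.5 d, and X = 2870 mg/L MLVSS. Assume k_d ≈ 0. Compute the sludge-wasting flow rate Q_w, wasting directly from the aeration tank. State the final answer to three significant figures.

Q_w ≈ 2460 m³/d

With k_d = 0 the design equation reduces to V = Y Q (S₀−S) θ_c / X = 0.338 × 25000 × (841 − 3.83) × 14.5 / 2870 = 35740 m³.
Wasting from the aeration tank: Q_w = V / θ_c = 35740 / 14.5 = 2465 m³/d.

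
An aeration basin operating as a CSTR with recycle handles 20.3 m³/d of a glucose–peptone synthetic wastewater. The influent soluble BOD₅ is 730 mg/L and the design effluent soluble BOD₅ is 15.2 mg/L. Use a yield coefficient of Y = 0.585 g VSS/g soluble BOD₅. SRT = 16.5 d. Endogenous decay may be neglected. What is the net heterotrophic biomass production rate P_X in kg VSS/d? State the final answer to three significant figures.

P_X ≈ 8.49 kg VSS/d

Since k_d ≈ 0, Y_obs = Y = 0.585 g VSS/g soluble BOD₅.
Mass of soluble BOD₅ removed per day: Q(S₀ − S) = 20.3 × 714.8 g/m³ = 14.51 kg/d.
P_X = Y_obs · Q(S₀ − S) = 0.5850 × 14.51 = 8.489 kg VSS/d.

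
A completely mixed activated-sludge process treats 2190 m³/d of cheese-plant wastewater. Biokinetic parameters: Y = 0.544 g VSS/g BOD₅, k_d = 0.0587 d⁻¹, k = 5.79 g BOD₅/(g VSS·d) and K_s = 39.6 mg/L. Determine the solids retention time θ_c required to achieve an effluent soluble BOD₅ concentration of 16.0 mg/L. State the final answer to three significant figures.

From 1/θ_c = Y·k·S/(K_s + S) − k_d: Y·k·S/(K_s+S) = 0.544 × 5.79 × 16.0 / (39.6 + 16.0) = 0.9064 d⁻¹.
θ_c = 1/(μ − k_d) = 1/(0.9064 − 0.0587) = 1/0.8477 = 1.180 d.

θ_c ≈ 1.18 d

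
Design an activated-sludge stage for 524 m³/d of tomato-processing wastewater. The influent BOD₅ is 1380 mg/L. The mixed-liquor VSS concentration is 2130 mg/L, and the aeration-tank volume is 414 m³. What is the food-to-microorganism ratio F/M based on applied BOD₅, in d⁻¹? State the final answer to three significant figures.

F/M ≈ 0.820 d⁻¹

F/M = applied load / biomass = Q·S₀/(V·X) = 524 × 1380 / (414.0 × 2130) = 0.8200 d⁻¹.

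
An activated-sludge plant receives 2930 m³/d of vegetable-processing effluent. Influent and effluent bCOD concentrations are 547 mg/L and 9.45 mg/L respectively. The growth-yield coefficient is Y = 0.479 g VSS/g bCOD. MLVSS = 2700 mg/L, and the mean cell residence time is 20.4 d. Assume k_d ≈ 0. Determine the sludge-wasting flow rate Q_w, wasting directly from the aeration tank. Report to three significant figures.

Q_w ≈ 279 m³/d

With k_d = 0 the design equation reduces to V = Y Q (S₀−S) θ_c / X = 0.479 × 2930 × (547 − 9.45) × 20.4 / 2700 = 5700 m³.
With mixed-liquor wasting, θ_c = V/Q_w, so Q_w = V/θ_c = 5700/20.4 = 279.4 m³/d.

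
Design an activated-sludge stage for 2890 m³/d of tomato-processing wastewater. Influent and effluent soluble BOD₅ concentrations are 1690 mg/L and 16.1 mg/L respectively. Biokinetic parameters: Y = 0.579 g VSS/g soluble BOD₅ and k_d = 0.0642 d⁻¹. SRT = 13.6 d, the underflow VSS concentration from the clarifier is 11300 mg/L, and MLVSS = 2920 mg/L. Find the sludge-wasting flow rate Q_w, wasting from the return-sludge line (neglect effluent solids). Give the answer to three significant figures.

Rearranging the biomass balance for a CMAS with decay, V = Y·Q·ΔS·θ_c / [X·(1+k_d θ_c)] = 0.579 × 2890 × (1690 − 16.1) × 13.6 / [2920 × (1 + 0.0642 × 13.6)] = 3.81×10^7 / 5470 = 6965 m³.
Wasting from the return line (neglecting effluent solids): Q_w = V·X / (θ_c·X_r) = 6965 × 2920 / (13.6 × 11300) = 132.3 m³/d.

Q_w ≈ 132 m³/d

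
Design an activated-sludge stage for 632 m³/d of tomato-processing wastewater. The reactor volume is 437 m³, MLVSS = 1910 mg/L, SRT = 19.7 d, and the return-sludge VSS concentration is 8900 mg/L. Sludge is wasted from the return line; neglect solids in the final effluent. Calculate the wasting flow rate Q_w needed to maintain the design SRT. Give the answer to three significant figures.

θ_c = V·X/(Q_w·X_r) when wasting from the recycle, so Q_w = V·X/(θ_c·X_r) = 437.0 × 1910 / (19.7 × 8900) = 4.761 m³/d.

Q_w ≈ 4.76 m³/d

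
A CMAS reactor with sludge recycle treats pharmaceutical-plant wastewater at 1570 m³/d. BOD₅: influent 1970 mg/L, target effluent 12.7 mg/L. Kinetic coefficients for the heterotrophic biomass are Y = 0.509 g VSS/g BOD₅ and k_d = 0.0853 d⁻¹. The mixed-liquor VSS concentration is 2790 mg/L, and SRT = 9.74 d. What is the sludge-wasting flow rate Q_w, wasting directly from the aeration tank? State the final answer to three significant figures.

Q_w ≈ 306 m³/d

Steady-state biomass mass balance: V·X·(1 + k_d·θ_c) = Y·Q·(S₀ − S)·θ_c, so V = 0.509 × 1570 × (1970 − 12.7) × 9.74 / [2790 × (1 + 0.0853 × 9.74)] = 1.52×10^7 / 5108 = 2983 m³.
Wasting from the aeration tank: Q_w = V / θ_c = 2983 / 9.74 = 306.2 m³/d.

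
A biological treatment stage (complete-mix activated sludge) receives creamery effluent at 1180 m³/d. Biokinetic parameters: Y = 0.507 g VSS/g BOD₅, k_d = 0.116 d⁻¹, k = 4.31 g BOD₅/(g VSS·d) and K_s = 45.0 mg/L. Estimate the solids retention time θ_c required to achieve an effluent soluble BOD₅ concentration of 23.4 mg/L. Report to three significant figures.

Specific growth rate at S = 23.4 mg/L: μ = YkS/(K_s+S) = 0.507·4.31·23.4/(45.0+23.4) = 0.7476 d⁻¹.
Then 1/θ_c = μ − k_d = 0.7476 − 0.116 = 0.6316 d⁻¹, giving θ_c = 1.583 d.

θ_c ≈ 1.58 d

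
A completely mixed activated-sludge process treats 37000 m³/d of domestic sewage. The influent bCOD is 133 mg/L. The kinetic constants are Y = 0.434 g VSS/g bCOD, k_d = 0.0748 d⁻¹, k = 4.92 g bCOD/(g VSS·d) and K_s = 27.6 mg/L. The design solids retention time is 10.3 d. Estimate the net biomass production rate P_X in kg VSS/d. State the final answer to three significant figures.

For a completely mixed reactor with recycle the Lawrence–McCarty relation gives S = K_s·(1 + k_d·θ_c) / [θ_c·(Y·k − k_d) − 1] = 27.6 × (1 + 0.0748 × 10.3) / [10.3 × (0.434 × 4.92 − 0.0748) − 1] = 48.86 / 20.22 = 2.416 mg/L.
Observed yield with endogenous decay: Y_obs = Y / (1 + k_d·θ_c) = 0.434 / (1 + 0.0748 × 10.3) = 0.434 / 1.770 = 0.2451 g VSS/g bCOD.
Mass of bCOD removed per day: Q(S₀ − S) = 37000 × 130.6 g/m³ = 4831 kg/d.
Net biomass production P_X = Y_obs × Q·(S₀ − S) = 0.2451 × 4831 = 1184 kg VSS/d.

P_X ≈ 1180 kg VSS/d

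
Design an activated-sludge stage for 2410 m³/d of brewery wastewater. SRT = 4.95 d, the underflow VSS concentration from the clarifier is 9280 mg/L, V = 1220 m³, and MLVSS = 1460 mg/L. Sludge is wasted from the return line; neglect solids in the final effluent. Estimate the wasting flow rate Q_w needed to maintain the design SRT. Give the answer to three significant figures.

Q_w = (V·X)/(θ_c X_r) = 1220 × 1460 / (4.95 × 9280) = 38.78 m³/d.

Q_w ≈ 38.8 m³/d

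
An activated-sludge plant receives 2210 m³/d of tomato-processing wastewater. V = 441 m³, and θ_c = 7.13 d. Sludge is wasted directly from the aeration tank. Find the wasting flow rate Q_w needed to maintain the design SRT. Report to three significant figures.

Wasting from the aeration tank: Q_w = V / θ_c = 441.0 / 7.13 = 61.85 m³/d.

Q_w ≈ 61.9 m³/d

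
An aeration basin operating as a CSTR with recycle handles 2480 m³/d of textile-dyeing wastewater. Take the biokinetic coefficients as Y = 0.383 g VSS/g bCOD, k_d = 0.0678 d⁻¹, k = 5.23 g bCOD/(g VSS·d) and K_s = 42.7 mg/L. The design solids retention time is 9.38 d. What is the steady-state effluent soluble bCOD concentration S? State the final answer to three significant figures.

Effluent substrate depends only on kinetics and SRT: S = K_s(1 + k_d θ_c) / [θ_c(Yk − k_d) − 1] = 42.7 × (1 + 0.0678 × 9.38) / [9.38 × (0.383 × 5.23 − 0.0678) − 1] = 69.86 / 17.15 = 4.072 mg/L.

S ≈ 4.07 mg/L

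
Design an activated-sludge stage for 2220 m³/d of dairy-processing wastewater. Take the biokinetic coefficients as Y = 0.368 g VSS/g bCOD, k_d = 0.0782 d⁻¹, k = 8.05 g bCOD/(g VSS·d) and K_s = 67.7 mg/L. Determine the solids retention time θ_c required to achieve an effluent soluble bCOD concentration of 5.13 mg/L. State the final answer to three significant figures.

Specific growth rate at S = 5.13 mg/L: μ = YkS/(K_s+S) = 0.368·8.05·5.13/(67.7+5.13) = 0.2087 d⁻¹.
θ_c = 1/(μ − k_d) = 1/(0.2087 − 0.0782) = 1/0.1305 = 7.665 d.

θ_c ≈ 7.66 d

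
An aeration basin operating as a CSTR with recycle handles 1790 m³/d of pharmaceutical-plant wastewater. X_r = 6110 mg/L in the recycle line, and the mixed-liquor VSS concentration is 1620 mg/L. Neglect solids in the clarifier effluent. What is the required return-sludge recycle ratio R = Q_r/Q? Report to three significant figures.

R ≈ 0.361

Mass balance around the secondary clarifier (neglecting effluent solids): R = X / (X_r − X) = 1620 / (6110 − 1620) = 0.3608.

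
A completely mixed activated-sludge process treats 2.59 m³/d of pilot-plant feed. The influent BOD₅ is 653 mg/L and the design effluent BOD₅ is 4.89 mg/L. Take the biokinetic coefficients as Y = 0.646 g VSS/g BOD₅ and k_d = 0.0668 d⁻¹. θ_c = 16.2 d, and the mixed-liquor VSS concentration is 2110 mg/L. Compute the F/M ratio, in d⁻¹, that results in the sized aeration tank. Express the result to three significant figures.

F/M ≈ 0.200 d⁻¹

Rearranging the biomass balance for a CMAS with decay, V = Y·Q·ΔS·θ_c / [X·(1+k_d θ_c)] = 0.646 × 2.59 × (653 − 4.89) × 16.2 / [2110 × (1 + 0.0668 × 16.2)] = 1.76×10^4 / 4393 = 3.999 m³.
F/M = Q·S₀ / (V·X) = 2.59 × 653 / (3.999 × 2110) = 0.2005 g BOD₅·(g VSS·d)⁻¹.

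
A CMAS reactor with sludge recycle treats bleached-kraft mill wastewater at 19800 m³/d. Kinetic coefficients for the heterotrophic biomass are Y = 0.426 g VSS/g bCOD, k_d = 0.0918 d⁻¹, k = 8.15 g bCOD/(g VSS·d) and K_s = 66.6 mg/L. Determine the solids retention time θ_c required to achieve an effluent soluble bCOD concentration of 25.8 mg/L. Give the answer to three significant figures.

θ_c ≈ 1.14 d

At the target effluent, Y k S/(K_s+S) = 0.426×8.15×25.8/92.40 = 0.9694 d⁻¹.
θ_c = 1/(μ − k_d) = 1/(0.9694 − 0.0918) = 1/0.8776 = 1.139 d.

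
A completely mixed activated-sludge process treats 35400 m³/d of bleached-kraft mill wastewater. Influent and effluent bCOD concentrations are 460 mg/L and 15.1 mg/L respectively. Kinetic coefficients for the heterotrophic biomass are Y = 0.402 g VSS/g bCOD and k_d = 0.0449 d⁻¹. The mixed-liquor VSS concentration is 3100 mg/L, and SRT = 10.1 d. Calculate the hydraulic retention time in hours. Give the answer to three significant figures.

τ ≈ 9.62 h

From the SRT design equation V = Y Q (S₀−S) θ_c / [X (1 + k_d θ_c)] = 0.402 × 35400 × (460 − 15.1) × 10.1 / [3100 × (1 + 0.0449 × 10.1)] = 6.39×10^7 / 4506 = 14192 m³.
τ = V/Q = 14192/35400 = 0.4009 d, or 9.622 h.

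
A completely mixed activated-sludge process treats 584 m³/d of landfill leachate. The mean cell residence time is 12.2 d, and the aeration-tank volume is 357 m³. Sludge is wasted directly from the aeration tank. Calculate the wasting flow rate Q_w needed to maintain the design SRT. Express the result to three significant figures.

With mixed-liquor wasting, θ_c = V/Q_w, so Q_w = V/θ_c = 357.0/12.2 = 29.26 m³/d.

Q_w ≈ 29.3 m³/d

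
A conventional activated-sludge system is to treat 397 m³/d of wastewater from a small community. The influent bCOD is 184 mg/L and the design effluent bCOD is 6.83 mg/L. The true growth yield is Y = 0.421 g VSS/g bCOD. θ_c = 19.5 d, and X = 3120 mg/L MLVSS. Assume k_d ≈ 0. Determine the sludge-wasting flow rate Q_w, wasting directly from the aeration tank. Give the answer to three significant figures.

Biomass mass balance (decay neglected): V·X = Y·Q·(S₀ − S)·θ_c, so V = 0.421 × 397 × (184 − 6.83) × 19.5 / 3120 = 185.1 m³.
Wasting from the aeration tank: Q_w = V / θ_c = 185.1 / 19.5 = 9.491 m³/d.

Q_w ≈ 9.49 m³/d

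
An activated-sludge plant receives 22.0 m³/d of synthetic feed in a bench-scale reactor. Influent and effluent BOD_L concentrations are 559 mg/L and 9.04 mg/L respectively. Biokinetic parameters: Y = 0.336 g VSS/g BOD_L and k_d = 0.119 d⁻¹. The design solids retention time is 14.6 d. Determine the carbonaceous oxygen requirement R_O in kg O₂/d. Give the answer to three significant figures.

R_O ≈ 9.99 kg O₂/d

The observed yield is Y_obs = Y/(1 + k_d·θ_c) = 0.336 / (1 + 0.119 × 14.6) = 0.336 / 2.737 = 0.1227 g VSS per g BOD_L removed.
Substrate removed = Q·(S₀ − S) = 22.0 m³/d × (559 − 9.04) g/m³ = 1.21×10^4 g/d = 12.10 kg/d.
Biomass synthesised: P_X = Y_obs × 12.10 = 1.485 kg VSS/d.
R_O = Q·ΔS − 1.42 P_X = 12.10 − 2.109 = 9.990 kg O₂/d.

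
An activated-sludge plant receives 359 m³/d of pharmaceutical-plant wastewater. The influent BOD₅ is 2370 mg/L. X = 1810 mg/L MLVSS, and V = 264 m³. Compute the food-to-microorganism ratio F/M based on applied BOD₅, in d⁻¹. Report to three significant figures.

F/M ≈ 1.78 d⁻¹

Food-to-microorganism ratio F/M = Q S₀ / (V X) = 359 × 2370 / (264.0 × 1810) = 1.781 d⁻¹.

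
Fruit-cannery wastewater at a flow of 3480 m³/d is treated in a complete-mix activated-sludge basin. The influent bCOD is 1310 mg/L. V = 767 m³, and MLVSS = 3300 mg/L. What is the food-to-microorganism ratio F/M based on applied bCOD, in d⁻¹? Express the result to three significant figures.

F/M ≈ 1.80 d⁻¹

Food-to-microorganism ratio F/M = Q S₀ / (V X) = 3480 × 1310 / (767.0 × 3300) = 1.801 d⁻¹.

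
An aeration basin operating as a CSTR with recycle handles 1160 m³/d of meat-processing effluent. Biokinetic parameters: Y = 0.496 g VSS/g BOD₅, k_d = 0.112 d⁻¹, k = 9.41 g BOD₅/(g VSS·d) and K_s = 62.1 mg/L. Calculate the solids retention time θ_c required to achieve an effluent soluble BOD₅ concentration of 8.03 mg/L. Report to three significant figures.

Specific growth rate at S = 8.03 mg/L: μ = YkS/(K_s+S) = 0.496·9.41·8.03/(62.1+8.03) = 0.5344 d⁻¹.
Then 1/θ_c = μ − k_d = 0.5344 − 0.112 = 0.4224 d⁻¹, giving θ_c = 2.367 d.

θ_c ≈ 2.37 d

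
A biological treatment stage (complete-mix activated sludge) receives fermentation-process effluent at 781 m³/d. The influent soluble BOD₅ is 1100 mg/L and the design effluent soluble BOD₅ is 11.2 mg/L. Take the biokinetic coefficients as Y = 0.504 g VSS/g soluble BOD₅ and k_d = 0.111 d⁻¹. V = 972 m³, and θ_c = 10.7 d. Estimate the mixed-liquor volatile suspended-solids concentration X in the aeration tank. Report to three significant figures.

X = Y·Q·ΔS·θ_c / [V·(1 + k_d θ_c)] = 0.504 × 781 × (1100 − 11.2) × 10.7 / [972 × (1 + 0.111 × 10.7)] = 2157 mg/L.

X ≈ 2160 mg/L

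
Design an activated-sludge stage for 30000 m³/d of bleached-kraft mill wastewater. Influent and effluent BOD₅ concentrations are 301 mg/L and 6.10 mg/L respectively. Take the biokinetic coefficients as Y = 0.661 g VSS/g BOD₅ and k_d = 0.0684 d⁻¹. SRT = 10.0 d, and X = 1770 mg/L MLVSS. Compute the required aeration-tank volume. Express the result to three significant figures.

From the SRT design equation V = Y Q (S₀−S) θ_c / [X (1 + k_d θ_c)] = 0.661 × 30000 × (301 − 6.10) × 10.0 / [1770 × (1 + 0.0684 × 10.0)] = 5.85×10^7 / 2981 = 19619 m³.

V ≈ 19600 m³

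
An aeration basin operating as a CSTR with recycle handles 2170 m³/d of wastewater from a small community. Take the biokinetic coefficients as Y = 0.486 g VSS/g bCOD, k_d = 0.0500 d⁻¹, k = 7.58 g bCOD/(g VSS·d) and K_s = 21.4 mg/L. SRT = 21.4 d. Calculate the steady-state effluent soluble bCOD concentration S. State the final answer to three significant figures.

S ≈ 0.577 mg/L

Effluent substrate depends only on kinetics and SRT: S = K_s(1 + k_d θ_c) / [θ_c(Yk − k_d) − 1] = 21.4 × (1 + 0.0500 × 21.4) / [21.4 × (0.486 × 7.58 − 0.0500) − 1] = 44.30 / 76.77 = 0.5771 mg/L.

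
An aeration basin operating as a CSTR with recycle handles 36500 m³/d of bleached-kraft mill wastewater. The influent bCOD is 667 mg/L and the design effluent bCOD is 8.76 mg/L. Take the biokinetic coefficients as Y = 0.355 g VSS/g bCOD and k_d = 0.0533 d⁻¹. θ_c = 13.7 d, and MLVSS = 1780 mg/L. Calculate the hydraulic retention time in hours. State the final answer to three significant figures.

τ ≈ 24.9 h

Rearranging the biomass balance for a CMAS with decay, V = Y·Q·ΔS·θ_c / [X·(1+k_d θ_c)] = 0.355 × 36500 × (667 − 8.76) × 13.7 / [1780 × (1 + 0.0533 × 13.7)] = 1.17×10^8 / 3080 = 37941 m³.
HRT = V/Q = 37941 m³ / 36500 m³·d⁻¹ = 1.039 d × 24 = 24.95 h.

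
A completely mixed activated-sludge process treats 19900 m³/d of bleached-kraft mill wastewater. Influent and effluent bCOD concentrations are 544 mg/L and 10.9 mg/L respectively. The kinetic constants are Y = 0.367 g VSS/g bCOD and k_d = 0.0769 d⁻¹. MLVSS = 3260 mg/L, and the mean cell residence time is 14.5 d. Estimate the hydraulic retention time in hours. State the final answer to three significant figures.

From the SRT design equation V = Y Q (S₀−S) θ_c / [X (1 + k_d θ_c)] = 0.367 × 19900 × (544 − 10.9) × 14.5 / [3260 × (1 + 0.0769 × 14.5)] = 5.65×10^7 / 6895 = 8188 m³.
Hydraulic retention time τ = V/Q = 8188 / 19900 = 0.4114 d = 9.875 h.

τ ≈ 9.87 h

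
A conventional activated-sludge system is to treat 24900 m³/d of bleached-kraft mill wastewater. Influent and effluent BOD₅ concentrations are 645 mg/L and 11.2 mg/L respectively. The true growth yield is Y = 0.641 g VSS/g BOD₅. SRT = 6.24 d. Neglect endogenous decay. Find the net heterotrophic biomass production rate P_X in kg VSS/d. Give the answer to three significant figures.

Since k_d ≈ 0, Y_obs = Y = 0.641 g VSS/g BOD₅.
Mass of BOD₅ removed per day: Q(S₀ − S) = 24900 × 633.8 g/m³ = 15782 kg/d.
Net biomass production P_X = Y_obs × Q·(S₀ − S) = 0.6410 × 15782 = 10116 kg VSS/d.

P_X ≈ 10100 kg VSS/d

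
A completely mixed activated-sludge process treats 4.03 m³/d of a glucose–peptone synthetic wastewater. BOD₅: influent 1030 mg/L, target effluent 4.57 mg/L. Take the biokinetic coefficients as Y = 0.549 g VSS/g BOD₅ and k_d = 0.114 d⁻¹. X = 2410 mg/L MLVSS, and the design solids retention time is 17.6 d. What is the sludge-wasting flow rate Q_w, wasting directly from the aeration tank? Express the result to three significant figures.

From the SRT design equation V = Y Q (S₀−S) θ_c / [X (1 + k_d θ_c)] = 0.549 × 4.03 × (1030 − 4.57) × 17.6 / [2410 × (1 + 0.114 × 17.6)] = 3.99×10^4 / 7245 = 5.511 m³.
For wasting at MLVSS concentration, Q_w = V/θ_c = 5.511/17.6 = 0.3131 m³/d.

Q_w ≈ 0.313 m³/d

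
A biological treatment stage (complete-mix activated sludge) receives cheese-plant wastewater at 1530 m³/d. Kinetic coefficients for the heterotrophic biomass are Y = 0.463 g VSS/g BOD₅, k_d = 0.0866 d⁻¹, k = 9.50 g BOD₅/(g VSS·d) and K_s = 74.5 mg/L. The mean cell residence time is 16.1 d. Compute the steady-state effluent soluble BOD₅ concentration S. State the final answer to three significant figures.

S ≈ 2.61 mg/L

For a completely mixed reactor with recycle the Lawrence–McCarty relation gives S = K_s·(1 + k_d·θ_c) / [θ_c·(Y·k − k_d) − 1] = 74.5 × (1 + 0.0866 × 16.1) / [16.1 × (0.463 × 9.50 − 0.0866) − 1] = 178.4 / 68.42 = 2.607 mg/L.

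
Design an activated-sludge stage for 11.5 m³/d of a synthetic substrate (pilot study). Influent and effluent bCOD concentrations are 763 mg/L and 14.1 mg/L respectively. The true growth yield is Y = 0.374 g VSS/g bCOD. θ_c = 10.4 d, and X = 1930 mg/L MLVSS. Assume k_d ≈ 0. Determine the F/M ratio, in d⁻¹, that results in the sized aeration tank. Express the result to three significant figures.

V·X = Y·Q·ΔS·θ_c gives V = 0.374 × 11.5 × (763 − 14.1) × 10.4 / 1930 = 17.36 m³.
F/M = Q·S₀ / (V·X) = 11.5 × 763 / (17.36 × 1930) = 0.2619 g bCOD·(g VSS·d)⁻¹.

F/M ≈ 0.262 d⁻¹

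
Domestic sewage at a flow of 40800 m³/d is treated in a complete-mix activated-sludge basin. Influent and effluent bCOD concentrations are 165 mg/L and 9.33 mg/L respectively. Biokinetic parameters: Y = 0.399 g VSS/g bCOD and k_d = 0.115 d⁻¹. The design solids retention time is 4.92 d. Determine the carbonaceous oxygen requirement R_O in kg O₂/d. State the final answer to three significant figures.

R_O ≈ 4050 kg O₂/d

Observed yield with endogenous decay: Y_obs = Y / (1 + k_d·θ_c) = 0.399 / (1 + 0.115 × 4.92) = 0.399 / 1.566 = 0.2548 g VSS/g bCOD.
Mass of bCOD removed per day: Q(S₀ − S) = 40800 × 155.7 g/m³ = 6351 kg/d.
Biomass synthesised: P_X = Y_obs × 6351 = 1618 kg VSS/d.
R_O = Q·(S₀ − S) − 1.42·P_X = 6351 − 1.42 × 1618 = 4053 kg O₂/d.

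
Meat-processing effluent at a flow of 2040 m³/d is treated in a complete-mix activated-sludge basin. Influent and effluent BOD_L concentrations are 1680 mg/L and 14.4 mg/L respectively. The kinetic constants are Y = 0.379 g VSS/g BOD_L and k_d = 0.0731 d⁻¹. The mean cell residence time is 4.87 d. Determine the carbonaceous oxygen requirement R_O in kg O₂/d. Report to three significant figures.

Observed yield with endogenous decay: Y_obs = Y / (1 + k_d·θ_c) = 0.379 / (1 + 0.0731 × 4.87) = 0.379 / 1.356 = 0.2795 g VSS/g BOD_L.
ΔS = 1680 − 14.4 = 1666 mg/L, so the substrate removal rate is 2040 × 1666/1000 = 3398 kg BOD_L/d.
P_X = Y_obs·Q·(S₀ − S) = 0.2795 × 3398 = 949.7 kg VSS/d.
R_O = Q·ΔS − 1.42 P_X = 3398 − 1349 = 2049 kg O₂/d.

R_O ≈ 2050 kg O₂/d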